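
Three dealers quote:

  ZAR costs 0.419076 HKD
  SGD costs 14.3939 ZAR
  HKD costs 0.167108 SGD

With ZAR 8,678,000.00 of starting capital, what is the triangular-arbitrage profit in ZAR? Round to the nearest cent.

Profit: ZAR 69,584.74

Profitable loop is ZAR → HKD → SGD → ZAR:
ZAR 8,678,000.00 × 0.419076 = HKD 3,636,741.53
HKD 3,636,741.53 × 0.167108 = SGD 607,728.60
SGD 607,728.60 × 14.3939 = ZAR 8,747,584.74
Profit = ZAR 8,747,584.74 − ZAR 8,678,000.00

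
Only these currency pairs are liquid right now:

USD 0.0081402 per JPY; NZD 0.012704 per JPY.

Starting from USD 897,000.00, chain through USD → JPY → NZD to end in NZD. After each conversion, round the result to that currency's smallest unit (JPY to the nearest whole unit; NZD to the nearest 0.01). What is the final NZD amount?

USD 897,000.00 ÷ 0.0081402 = JPY 110,193,853
JPY 110,193,853 × 0.012704 = NZD 1,399,902.71

NZD 1,399,902.71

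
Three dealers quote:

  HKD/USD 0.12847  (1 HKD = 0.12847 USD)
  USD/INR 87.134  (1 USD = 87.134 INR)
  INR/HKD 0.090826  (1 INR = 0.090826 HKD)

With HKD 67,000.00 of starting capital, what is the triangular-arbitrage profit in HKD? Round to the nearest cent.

Profitable loop is HKD → USD → INR → HKD:
HKD 67,000.00 × 0.12847 = USD 8,607.49
USD 8,607.49 × 87.134 = INR 750,005.03
INR 750,005.03 × 0.090826 = HKD 68,119.96
Profit = HKD 68,119.96 − HKD 67,000.00

Profit: HKD 1,119.96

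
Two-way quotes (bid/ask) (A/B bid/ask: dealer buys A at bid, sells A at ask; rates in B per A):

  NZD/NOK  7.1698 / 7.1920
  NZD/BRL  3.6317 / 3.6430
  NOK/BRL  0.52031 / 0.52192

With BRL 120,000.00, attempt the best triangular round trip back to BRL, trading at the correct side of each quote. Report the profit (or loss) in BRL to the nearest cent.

Best loop BRL → NZD → NOK → BRL:
BRL 120,000.00 ÷ 3.6430 (buy NZD at ask) = NZD 32,939.88
NZD 32,939.88 × 7.1698 (sell NZD at bid) = NOK 236,172.39
NOK 236,172.39 × 0.52031 (sell NOK at bid) = BRL 122,882.85

Net profit: BRL 2,882.85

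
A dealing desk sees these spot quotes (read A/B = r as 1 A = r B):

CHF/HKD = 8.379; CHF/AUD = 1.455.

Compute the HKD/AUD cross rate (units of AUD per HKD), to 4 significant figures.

1 HKD ÷ 8.379 = 0.119346 CHF
0.119346 CHF × 1.455 = 0.173648 AUD

HKD/AUD = 0.1736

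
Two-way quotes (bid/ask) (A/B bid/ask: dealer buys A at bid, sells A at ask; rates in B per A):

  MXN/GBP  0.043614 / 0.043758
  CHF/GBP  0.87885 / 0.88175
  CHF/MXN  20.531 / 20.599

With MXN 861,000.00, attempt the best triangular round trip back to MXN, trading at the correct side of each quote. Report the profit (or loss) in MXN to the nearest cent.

Net profit: MXN 13,366.89

Best loop MXN → GBP → CHF → MXN:
MXN 861,000.00 × 0.043614 (sell MXN at bid) = GBP 37,551.65
GBP 37,551.65 ÷ 0.88175 (buy CHF at ask) = CHF 42,587.64
CHF 42,587.64 × 20.531 (sell CHF at bid) = MXN 874,366.89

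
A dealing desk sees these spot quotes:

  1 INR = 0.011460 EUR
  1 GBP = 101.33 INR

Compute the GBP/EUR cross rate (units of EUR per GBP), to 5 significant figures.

GBP/EUR = 1.1612

1 GBP × 101.33 = 101.33 INR
101.33 INR × 0.011460 = 1.16124 EUR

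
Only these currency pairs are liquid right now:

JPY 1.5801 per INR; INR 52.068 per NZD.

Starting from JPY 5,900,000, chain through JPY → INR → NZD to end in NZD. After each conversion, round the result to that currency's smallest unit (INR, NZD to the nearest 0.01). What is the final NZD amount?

JPY 5,900,000 ÷ 1.5801 = INR 3,733,940.89
INR 3,733,940.89 ÷ 52.068 = NZD 71,712.78

NZD 71,712.78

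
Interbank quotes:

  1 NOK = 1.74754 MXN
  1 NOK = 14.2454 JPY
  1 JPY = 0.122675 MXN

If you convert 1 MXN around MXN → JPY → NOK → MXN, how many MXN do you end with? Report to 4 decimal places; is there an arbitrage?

Around MXN → JPY → NOK → MXN: 1 ÷ 0.122675 ÷ 14.2454 × 1.74754 = 0.999992
Product ≈ 1 (deviation 0.001%, within rounding noise).

1.0000 (no arbitrage)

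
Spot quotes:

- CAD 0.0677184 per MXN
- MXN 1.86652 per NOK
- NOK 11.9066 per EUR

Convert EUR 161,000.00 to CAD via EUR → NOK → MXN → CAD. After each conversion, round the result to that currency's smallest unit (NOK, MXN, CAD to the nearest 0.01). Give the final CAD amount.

CAD 242,299.76

EUR 161,000.00 × 11.9066 = NOK 1,916,962.60
NOK 1,916,962.60 × 1.86652 = MXN 3,578,049.03
MXN 3,578,049.03 × 0.0677184 = CAD 242,299.76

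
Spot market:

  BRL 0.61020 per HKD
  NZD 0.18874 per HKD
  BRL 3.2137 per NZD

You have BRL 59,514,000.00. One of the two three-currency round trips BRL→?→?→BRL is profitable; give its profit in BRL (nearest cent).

Profit: BRL 357,764.90

Profitable loop is BRL → NZD → HKD → BRL:
BRL 59,514,000.00 ÷ 3.2137 = NZD 18,518,841.21
NZD 18,518,841.21 ÷ 0.18874 = HKD 98,118,264.34
HKD 98,118,264.34 × 0.61020 = BRL 59,871,764.90
Profit = BRL 59,871,764.90 − BRL 59,514,000.00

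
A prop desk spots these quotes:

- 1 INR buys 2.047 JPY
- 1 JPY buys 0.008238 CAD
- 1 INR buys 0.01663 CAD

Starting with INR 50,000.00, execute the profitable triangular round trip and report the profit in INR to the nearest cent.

Profit: INR 701.10

Profitable loop is INR → JPY → CAD → INR:
INR 50,000.00 × 2.047 = JPY 102,350
JPY 102,350 × 0.008238 = CAD 843.16
CAD 843.16 ÷ 0.01663 = INR 50,701.10
Profit = INR 50,701.10 − INR 50,000.00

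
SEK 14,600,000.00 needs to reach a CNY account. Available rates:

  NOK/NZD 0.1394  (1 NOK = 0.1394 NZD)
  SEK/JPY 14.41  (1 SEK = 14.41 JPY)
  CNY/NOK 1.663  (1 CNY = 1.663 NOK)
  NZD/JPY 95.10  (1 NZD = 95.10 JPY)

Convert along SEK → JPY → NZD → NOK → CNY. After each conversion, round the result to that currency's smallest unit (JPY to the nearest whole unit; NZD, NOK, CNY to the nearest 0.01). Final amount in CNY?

CNY 9,542,920.31

SEK 14,600,000.00 × 14.41 = JPY 210,386,000
JPY 210,386,000 ÷ 95.10 = NZD 2,212,260.78
NZD 2,212,260.78 ÷ 0.1394 = NOK 15,869,876.47
NOK 15,869,876.47 ÷ 1.663 = CNY 9,542,920.31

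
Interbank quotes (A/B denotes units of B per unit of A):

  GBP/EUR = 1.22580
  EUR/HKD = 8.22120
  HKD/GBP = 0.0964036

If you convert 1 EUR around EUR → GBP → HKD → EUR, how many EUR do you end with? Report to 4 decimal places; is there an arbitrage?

1.0293 (arbitrage exists)

Around EUR → GBP → HKD → EUR: 1 ÷ 1.22580 ÷ 0.0964036 ÷ 8.22120 = 1.029324
Product > 1; profitable direction is EUR → GBP → HKD → EUR.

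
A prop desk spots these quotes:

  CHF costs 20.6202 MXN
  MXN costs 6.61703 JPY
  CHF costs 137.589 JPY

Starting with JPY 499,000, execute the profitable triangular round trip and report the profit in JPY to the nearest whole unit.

Profitable loop is JPY → MXN → CHF → JPY:
JPY 499,000 ÷ 6.61703 = MXN 75,411.48
MXN 75,411.48 ÷ 20.6202 = CHF 3,657.17
CHF 3,657.17 × 137.589 = JPY 503,186
Profit = JPY 503,186 − JPY 499,000

Profit: JPY 4,186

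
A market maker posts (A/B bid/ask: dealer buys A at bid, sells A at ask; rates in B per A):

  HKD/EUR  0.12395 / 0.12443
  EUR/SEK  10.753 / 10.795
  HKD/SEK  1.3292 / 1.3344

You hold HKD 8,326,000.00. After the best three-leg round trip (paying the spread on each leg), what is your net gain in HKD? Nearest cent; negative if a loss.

Best loop HKD → EUR → SEK → HKD:
HKD 8,326,000.00 × 0.12395 (sell HKD at bid) = EUR 1,032,007.70
EUR 1,032,007.70 × 10.753 (sell EUR at bid) = SEK 11,097,178.80
SEK 11,097,178.80 ÷ 1.3344 (buy HKD at ask) = HKD 8,316,231.11

Net result: HKD -9,768.89 (no profitable arbitrage after spreads)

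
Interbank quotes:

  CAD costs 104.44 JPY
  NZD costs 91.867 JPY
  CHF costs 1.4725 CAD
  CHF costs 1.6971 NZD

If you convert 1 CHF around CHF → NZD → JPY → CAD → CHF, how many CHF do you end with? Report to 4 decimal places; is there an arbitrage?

1.0138 (arbitrage exists)

Around CHF → NZD → JPY → CAD → CHF: 1 × 1.6971 × 91.867 ÷ 104.44 ÷ 1.4725 = 1.013783
Product > 1; profitable direction is CHF → NZD → JPY → CAD → CHF.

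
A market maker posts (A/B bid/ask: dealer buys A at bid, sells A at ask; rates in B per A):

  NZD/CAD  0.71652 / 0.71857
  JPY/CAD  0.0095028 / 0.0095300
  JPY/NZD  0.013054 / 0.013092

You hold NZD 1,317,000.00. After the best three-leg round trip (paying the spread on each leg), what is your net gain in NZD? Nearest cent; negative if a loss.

Net profit: NZD 13,338.89

Best loop NZD → JPY → CAD → NZD:
NZD 1,317,000.00 ÷ 0.013092 (buy JPY at ask) = JPY 100,595,784
JPY 100,595,784 × 0.0095028 (sell JPY at bid) = CAD 955,941.61
CAD 955,941.61 ÷ 0.71857 (buy NZD at ask) = NZD 1,330,338.89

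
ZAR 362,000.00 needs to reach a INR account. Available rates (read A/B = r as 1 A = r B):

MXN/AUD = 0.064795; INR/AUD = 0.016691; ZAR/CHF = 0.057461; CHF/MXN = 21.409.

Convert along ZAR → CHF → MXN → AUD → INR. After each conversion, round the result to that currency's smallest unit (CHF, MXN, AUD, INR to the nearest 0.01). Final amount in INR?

INR 1,728,770.00

ZAR 362,000.00 × 0.057461 = CHF 20,800.88
CHF 20,800.88 × 21.409 = MXN 445,326.04
MXN 445,326.04 × 0.064795 = AUD 28,854.90
AUD 28,854.90 ÷ 0.016691 = INR 1,728,770.00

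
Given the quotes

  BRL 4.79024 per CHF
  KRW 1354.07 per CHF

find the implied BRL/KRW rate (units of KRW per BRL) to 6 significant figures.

BRL/KRW = 282.673

1 BRL ÷ 4.79024 = 0.208758 CHF
0.208758 CHF × 1354.07 = 282.673 KRW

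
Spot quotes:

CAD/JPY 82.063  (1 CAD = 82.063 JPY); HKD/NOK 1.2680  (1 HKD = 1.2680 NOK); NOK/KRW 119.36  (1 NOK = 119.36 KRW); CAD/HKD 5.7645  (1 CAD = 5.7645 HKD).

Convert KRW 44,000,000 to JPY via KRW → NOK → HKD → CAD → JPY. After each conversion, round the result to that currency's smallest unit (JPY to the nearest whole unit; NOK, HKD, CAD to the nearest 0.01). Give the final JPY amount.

JPY 4,138,666

KRW 44,000,000 ÷ 119.36 = NOK 368,632.71
NOK 368,632.71 ÷ 1.2680 = HKD 290,719.80
HKD 290,719.80 ÷ 5.7645 = CAD 50,432.79
CAD 50,432.79 × 82.063 = JPY 4,138,666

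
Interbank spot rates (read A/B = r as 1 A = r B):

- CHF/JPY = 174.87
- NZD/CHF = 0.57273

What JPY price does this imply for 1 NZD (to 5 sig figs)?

1 NZD × 0.57273 = 0.57273 CHF
0.57273 CHF × 174.87 = 100.153 JPY

NZD/JPY = 100.15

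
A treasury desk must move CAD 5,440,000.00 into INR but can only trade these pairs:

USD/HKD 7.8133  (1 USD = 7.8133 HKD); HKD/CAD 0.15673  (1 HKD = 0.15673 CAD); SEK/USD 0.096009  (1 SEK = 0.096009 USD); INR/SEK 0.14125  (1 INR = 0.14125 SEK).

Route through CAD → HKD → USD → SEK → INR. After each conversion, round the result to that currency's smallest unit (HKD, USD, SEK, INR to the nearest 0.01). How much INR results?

INR 327,575,839.93

CAD 5,440,000.00 ÷ 0.15673 = HKD 34,709,372.81
HKD 34,709,372.81 ÷ 7.8133 = USD 4,442,344.82
USD 4,442,344.82 ÷ 0.096009 = SEK 46,270,087.39
SEK 46,270,087.39 ÷ 0.14125 = INR 327,575,839.93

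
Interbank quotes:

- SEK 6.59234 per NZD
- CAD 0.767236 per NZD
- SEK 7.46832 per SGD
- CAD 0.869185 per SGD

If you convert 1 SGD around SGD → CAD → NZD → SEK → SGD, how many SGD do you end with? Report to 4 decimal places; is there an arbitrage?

1.0000 (no arbitrage)

Around SGD → CAD → NZD → SEK → SGD: 1 × 0.869185 ÷ 0.767236 × 6.59234 ÷ 7.46832 = 1.000000
Product ≈ 1 (deviation 0.000%, within rounding noise).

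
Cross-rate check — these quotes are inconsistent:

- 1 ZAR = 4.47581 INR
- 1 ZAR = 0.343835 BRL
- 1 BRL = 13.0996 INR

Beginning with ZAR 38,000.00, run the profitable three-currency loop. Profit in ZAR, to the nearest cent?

Profit: ZAR 240.19

Profitable loop is ZAR → BRL → INR → ZAR:
ZAR 38,000.00 × 0.343835 = BRL 13,065.73
BRL 13,065.73 × 13.0996 = INR 171,155.84
INR 171,155.84 ÷ 4.47581 = ZAR 38,240.19
Profit = ZAR 38,240.19 − ZAR 38,000.00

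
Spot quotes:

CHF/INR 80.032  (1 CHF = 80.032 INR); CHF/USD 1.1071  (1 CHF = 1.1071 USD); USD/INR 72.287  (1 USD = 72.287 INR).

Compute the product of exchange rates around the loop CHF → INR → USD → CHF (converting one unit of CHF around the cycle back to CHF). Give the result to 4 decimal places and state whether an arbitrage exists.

1.0000 (no arbitrage)

Around CHF → INR → USD → CHF: 1 × 80.032 ÷ 72.287 ÷ 1.1071 = 1.000038
Product ≈ 1 (deviation 0.004%, within rounding noise).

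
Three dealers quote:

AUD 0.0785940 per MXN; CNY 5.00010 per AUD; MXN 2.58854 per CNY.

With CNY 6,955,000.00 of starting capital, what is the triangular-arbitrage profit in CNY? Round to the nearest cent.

Profitable loop is CNY → MXN → AUD → CNY:
CNY 6,955,000.00 × 2.58854 = MXN 18,003,295.70
MXN 18,003,295.70 × 0.0785940 = AUD 1,414,951.02
AUD 1,414,951.02 × 5.00010 = CNY 7,074,896.61
Profit = CNY 7,074,896.61 − CNY 6,955,000.00

Profit: CNY 119,896.61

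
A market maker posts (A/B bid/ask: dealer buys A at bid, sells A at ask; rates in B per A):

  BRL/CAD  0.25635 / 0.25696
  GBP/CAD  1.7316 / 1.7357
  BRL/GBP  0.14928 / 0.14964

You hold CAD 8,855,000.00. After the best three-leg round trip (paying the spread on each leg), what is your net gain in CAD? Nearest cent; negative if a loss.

Net profit: CAD 52,836.67

Best loop CAD → BRL → GBP → CAD:
CAD 8,855,000.00 ÷ 0.25696 (buy BRL at ask) = BRL 34,460,616.44
BRL 34,460,616.44 × 0.14928 (sell BRL at bid) = GBP 5,144,280.82
GBP 5,144,280.82 × 1.7316 (sell GBP at bid) = CAD 8,907,836.67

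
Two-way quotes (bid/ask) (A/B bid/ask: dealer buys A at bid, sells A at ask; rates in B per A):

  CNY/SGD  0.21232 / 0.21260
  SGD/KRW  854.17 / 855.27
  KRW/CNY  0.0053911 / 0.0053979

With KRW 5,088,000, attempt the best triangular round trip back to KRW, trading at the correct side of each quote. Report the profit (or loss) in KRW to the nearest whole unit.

Best loop KRW → SGD → CNY → KRW:
KRW 5,088,000 ÷ 855.27 (buy SGD at ask) = SGD 5,949.00
SGD 5,949.00 ÷ 0.21260 (buy CNY at ask) = CNY 27,982.12
CNY 27,982.12 ÷ 0.0053979 (buy KRW at ask) = KRW 5,183,890

Net profit: KRW 95,890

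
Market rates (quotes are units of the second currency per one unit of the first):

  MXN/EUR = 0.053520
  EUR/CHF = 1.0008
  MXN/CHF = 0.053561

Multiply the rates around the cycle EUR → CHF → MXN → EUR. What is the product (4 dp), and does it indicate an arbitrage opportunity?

1.0000 (no arbitrage)

Around EUR → CHF → MXN → EUR: 1 × 1.0008 ÷ 0.053561 × 0.053520 = 1.000034
Product ≈ 1 (deviation 0.003%, within rounding noise).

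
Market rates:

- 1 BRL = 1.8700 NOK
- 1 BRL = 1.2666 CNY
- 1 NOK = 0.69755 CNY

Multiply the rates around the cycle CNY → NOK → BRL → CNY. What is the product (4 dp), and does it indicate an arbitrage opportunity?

0.9710 (arbitrage exists)

Around CNY → NOK → BRL → CNY: 1 ÷ 0.69755 ÷ 1.8700 × 1.2666 = 0.971007
Product < 1; profitable direction is CNY → BRL → NOK → CNY.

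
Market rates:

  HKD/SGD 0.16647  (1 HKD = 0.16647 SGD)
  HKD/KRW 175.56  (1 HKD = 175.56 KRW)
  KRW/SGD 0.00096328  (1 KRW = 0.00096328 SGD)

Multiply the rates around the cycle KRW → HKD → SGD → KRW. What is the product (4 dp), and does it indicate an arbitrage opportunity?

Around KRW → HKD → SGD → KRW: 1 ÷ 175.56 × 0.16647 ÷ 0.00096328 = 0.984369
Product < 1; profitable direction is KRW → SGD → HKD → KRW.

0.9844 (arbitrage exists)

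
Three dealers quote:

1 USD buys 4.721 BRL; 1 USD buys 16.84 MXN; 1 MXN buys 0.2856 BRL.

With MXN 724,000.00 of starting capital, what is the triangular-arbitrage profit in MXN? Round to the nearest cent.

Profitable loop is MXN → BRL → USD → MXN:
MXN 724,000.00 × 0.2856 = BRL 206,774.40
BRL 206,774.40 ÷ 4.721 = USD 43,798.86
USD 43,798.86 × 16.84 = MXN 737,572.74
Profit = MXN 737,572.74 − MXN 724,000.00

Profit: MXN 13,572.74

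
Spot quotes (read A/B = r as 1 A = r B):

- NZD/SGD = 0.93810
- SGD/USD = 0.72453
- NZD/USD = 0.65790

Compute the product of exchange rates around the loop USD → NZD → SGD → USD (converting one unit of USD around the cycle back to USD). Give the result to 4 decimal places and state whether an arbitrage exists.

Around USD → NZD → SGD → USD: 1 ÷ 0.65790 × 0.93810 × 0.72453 = 1.033108
Product > 1; profitable direction is USD → NZD → SGD → USD.

1.0331 (arbitrage exists)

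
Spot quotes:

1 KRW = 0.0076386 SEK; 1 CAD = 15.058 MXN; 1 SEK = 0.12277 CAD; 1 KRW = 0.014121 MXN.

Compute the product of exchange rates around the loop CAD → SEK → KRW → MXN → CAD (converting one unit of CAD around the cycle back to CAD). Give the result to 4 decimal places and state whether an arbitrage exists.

1.0000 (no arbitrage)

Around CAD → SEK → KRW → MXN → CAD: 1 ÷ 0.12277 ÷ 0.0076386 × 0.014121 ÷ 15.058 = 0.999982
Product ≈ 1 (deviation 0.002%, within rounding noise).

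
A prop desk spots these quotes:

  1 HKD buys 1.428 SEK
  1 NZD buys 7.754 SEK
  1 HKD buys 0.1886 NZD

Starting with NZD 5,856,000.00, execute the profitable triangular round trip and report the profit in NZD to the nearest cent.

Profitable loop is NZD → SEK → HKD → NZD:
NZD 5,856,000.00 × 7.754 = SEK 45,407,424.00
SEK 45,407,424.00 ÷ 1.428 = HKD 31,797,915.97
HKD 31,797,915.97 × 0.1886 = NZD 5,997,086.95
Profit = NZD 5,997,086.95 − NZD 5,856,000.00

Profit: NZD 141,086.95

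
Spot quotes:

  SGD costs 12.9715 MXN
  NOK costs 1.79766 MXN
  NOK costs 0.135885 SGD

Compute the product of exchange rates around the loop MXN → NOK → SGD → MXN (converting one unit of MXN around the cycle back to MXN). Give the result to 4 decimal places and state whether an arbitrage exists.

Around MXN → NOK → SGD → MXN: 1 ÷ 1.79766 × 0.135885 × 12.9715 = 0.980515
Product < 1; profitable direction is MXN → SGD → NOK → MXN.

0.9805 (arbitrage exists)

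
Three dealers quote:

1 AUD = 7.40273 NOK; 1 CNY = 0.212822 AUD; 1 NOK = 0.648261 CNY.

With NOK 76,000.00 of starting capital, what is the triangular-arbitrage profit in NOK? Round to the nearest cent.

Profitable loop is NOK → CNY → AUD → NOK:
NOK 76,000.00 × 0.648261 = CNY 49,267.84
CNY 49,267.84 × 0.212822 = AUD 10,485.28
AUD 10,485.28 × 7.40273 = NOK 77,619.69
Profit = NOK 77,619.69 − NOK 76,000.00

Profit: NOK 1,619.69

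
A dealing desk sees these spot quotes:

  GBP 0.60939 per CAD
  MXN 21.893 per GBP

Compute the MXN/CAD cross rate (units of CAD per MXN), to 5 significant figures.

MXN/CAD = 0.074955

1 MXN ÷ 21.893 = 0.0456767 GBP
0.0456767 GBP ÷ 0.60939 = 0.0749548 CAD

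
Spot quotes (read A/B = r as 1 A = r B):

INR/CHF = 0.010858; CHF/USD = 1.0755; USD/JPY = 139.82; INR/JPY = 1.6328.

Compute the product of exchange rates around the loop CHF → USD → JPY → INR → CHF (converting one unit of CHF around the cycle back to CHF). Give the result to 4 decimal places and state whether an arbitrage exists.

1.0000 (no arbitrage)

Around CHF → USD → JPY → INR → CHF: 1 × 1.0755 × 139.82 ÷ 1.6328 × 0.010858 = 0.999992
Product ≈ 1 (deviation 0.001%, within rounding noise).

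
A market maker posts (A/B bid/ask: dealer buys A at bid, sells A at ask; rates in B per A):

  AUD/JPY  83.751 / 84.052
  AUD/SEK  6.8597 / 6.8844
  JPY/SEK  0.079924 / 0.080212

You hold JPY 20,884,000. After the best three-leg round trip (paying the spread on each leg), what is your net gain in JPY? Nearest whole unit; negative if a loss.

Best loop JPY → AUD → SEK → JPY:
JPY 20,884,000 ÷ 84.052 (buy AUD at ask) = AUD 248,465.24
AUD 248,465.24 × 6.8597 (sell AUD at bid) = SEK 1,704,396.98
SEK 1,704,396.98 ÷ 0.080212 (buy JPY at ask) = JPY 21,248,653

Net profit: JPY 364,653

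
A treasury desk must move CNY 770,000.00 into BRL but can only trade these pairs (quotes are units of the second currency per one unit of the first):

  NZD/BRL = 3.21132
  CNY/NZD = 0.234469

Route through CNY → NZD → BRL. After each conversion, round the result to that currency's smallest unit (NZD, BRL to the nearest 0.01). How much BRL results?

CNY 770,000.00 × 0.234469 = NZD 180,541.13
NZD 180,541.13 × 3.21132 = BRL 579,775.34

BRL 579,775.34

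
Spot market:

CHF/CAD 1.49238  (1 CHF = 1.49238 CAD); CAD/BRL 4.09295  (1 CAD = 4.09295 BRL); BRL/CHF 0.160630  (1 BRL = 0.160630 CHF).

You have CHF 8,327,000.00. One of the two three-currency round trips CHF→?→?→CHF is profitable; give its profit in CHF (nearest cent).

Profitable loop is CHF → BRL → CAD → CHF:
CHF 8,327,000.00 ÷ 0.160630 = BRL 51,839,631.45
BRL 51,839,631.45 ÷ 4.09295 = CAD 12,665,591.19
CAD 12,665,591.19 ÷ 1.49238 = CHF 8,486,840.61
Profit = CHF 8,486,840.61 − CHF 8,327,000.00

Profit: CHF 159,840.61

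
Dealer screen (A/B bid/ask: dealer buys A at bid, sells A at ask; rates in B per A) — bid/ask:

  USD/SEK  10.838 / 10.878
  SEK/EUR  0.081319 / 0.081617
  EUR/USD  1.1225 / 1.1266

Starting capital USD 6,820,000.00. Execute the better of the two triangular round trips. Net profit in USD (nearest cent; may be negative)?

Net result: USD -1,561.21 (no profitable arbitrage after spreads)

Best loop USD → EUR → SEK → USD:
USD 6,820,000.00 ÷ 1.1266 (buy EUR at ask) = EUR 6,053,612.64
EUR 6,053,612.64 ÷ 0.081617 (buy SEK at ask) = SEK 74,170,977.12
SEK 74,170,977.12 ÷ 10.878 (buy USD at ask) = USD 6,818,438.79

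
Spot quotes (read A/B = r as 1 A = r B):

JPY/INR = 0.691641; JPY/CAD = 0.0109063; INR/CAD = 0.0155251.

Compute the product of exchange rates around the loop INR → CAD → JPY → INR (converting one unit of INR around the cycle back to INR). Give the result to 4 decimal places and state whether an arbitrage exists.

0.9845 (arbitrage exists)

Around INR → CAD → JPY → INR: 1 × 0.0155251 ÷ 0.0109063 × 0.691641 = 0.984550
Product < 1; profitable direction is INR → JPY → CAD → INR.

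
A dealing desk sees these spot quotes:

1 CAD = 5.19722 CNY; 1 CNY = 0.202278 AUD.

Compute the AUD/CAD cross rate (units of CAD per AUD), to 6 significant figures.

1 AUD ÷ 0.202278 = 4.94369 CNY
4.94369 CNY ÷ 5.19722 = 0.951218 CAD

AUD/CAD = 0.951218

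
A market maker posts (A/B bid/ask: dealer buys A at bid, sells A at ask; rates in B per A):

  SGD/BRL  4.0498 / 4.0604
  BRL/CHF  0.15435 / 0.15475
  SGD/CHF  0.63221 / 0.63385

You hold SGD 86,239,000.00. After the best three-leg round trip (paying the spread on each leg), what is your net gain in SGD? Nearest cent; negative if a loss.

Best loop SGD → CHF → BRL → SGD:
SGD 86,239,000.00 × 0.63221 (sell SGD at bid) = CHF 54,521,158.19
CHF 54,521,158.19 ÷ 0.15475 (buy BRL at ask) = BRL 352,317,661.97
BRL 352,317,661.97 ÷ 4.0604 (buy SGD at ask) = SGD 86,769,200.56

Net profit: SGD 530,200.56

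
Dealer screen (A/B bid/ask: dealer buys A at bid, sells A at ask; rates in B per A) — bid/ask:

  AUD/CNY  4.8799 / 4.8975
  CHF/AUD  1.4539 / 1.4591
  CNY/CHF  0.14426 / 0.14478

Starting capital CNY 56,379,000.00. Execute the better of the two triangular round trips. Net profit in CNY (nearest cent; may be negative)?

Best loop CNY → CHF → AUD → CNY:
CNY 56,379,000.00 × 0.14426 (sell CNY at bid) = CHF 8,133,234.54
CHF 8,133,234.54 × 1.4539 (sell CHF at bid) = AUD 11,824,909.70
AUD 11,824,909.70 × 4.8799 (sell AUD at bid) = CNY 57,704,376.83

Net profit: CNY 1,325,376.83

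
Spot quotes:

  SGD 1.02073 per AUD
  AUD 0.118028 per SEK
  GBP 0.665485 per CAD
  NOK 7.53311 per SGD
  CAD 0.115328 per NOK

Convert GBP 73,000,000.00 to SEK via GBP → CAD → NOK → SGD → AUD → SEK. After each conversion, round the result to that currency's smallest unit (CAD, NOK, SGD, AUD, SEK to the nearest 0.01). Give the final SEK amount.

SEK 1,048,044,183.84

GBP 73,000,000.00 ÷ 0.665485 = CAD 109,694,433.38
CAD 109,694,433.38 ÷ 0.115328 = NOK 951,151,787.77
NOK 951,151,787.77 ÷ 7.53311 = SGD 126,262,830.06
SGD 126,262,830.06 ÷ 1.02073 = AUD 123,698,558.93
AUD 123,698,558.93 ÷ 0.118028 = SEK 1,048,044,183.84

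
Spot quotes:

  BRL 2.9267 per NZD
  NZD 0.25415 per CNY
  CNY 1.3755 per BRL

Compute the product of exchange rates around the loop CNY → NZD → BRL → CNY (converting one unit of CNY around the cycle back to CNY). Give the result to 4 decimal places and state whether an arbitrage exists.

Around CNY → NZD → BRL → CNY: 1 × 0.25415 × 2.9267 × 1.3755 = 1.023126
Product > 1; profitable direction is CNY → NZD → BRL → CNY.

1.0231 (arbitrage exists)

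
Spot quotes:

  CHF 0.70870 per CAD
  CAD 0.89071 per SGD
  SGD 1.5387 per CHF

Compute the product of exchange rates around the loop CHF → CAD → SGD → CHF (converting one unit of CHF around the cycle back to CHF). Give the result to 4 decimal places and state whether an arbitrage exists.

Around CHF → CAD → SGD → CHF: 1 ÷ 0.70870 ÷ 0.89071 ÷ 1.5387 = 1.029550
Product > 1; profitable direction is CHF → CAD → SGD → CHF.

1.0295 (arbitrage exists)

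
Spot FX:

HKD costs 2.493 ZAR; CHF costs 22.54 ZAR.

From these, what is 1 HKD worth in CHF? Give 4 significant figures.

HKD/CHF = 0.1106

1 HKD × 2.493 = 2.493 ZAR
2.493 ZAR ÷ 22.54 = 0.110603 CHF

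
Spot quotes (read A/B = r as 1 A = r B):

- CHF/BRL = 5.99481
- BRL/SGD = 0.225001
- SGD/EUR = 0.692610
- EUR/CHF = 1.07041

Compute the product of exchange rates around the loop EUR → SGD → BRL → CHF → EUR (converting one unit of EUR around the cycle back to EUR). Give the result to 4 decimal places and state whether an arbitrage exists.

1.0000 (no arbitrage)

Around EUR → SGD → BRL → CHF → EUR: 1 ÷ 0.692610 ÷ 0.225001 ÷ 5.99481 ÷ 1.07041 = 1.000003
Product ≈ 1 (deviation 0.000%, within rounding noise).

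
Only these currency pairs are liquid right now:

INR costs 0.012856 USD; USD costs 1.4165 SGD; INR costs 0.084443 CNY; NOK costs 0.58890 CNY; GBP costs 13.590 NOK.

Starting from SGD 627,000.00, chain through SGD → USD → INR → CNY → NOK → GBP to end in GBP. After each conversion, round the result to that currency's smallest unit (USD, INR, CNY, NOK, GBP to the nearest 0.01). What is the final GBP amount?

SGD 627,000.00 ÷ 1.4165 = USD 442,640.31
USD 442,640.31 ÷ 0.012856 = INR 34,430,640.17
INR 34,430,640.17 × 0.084443 = CNY 2,907,426.55
CNY 2,907,426.55 ÷ 0.58890 = NOK 4,937,046.27
NOK 4,937,046.27 ÷ 13.590 = GBP 363,285.23

GBP 363,285.23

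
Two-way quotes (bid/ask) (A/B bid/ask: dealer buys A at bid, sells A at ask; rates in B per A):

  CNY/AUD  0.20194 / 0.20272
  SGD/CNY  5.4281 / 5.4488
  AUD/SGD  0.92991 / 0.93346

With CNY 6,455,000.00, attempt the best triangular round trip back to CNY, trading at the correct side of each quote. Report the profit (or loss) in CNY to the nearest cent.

Best loop CNY → AUD → SGD → CNY:
CNY 6,455,000.00 × 0.20194 (sell CNY at bid) = AUD 1,303,522.70
AUD 1,303,522.70 × 0.92991 (sell AUD at bid) = SGD 1,212,158.79
SGD 1,212,158.79 × 5.4281 (sell SGD at bid) = CNY 6,579,719.15

Net profit: CNY 124,719.15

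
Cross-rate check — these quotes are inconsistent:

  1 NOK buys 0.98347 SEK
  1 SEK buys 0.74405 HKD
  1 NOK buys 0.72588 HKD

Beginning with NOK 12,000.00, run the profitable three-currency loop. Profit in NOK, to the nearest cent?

Profit: NOK 97.05

Profitable loop is NOK → SEK → HKD → NOK:
NOK 12,000.00 × 0.98347 = SEK 11,801.64
SEK 11,801.64 × 0.74405 = HKD 8,781.01
HKD 8,781.01 ÷ 0.72588 = NOK 12,097.05
Profit = NOK 12,097.05 − NOK 12,000.00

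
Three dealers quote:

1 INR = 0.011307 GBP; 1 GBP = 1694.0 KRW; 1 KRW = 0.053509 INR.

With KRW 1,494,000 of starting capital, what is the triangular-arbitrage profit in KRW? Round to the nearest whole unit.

Profitable loop is KRW → INR → GBP → KRW:
KRW 1,494,000 × 0.053509 = INR 79,942.45
INR 79,942.45 × 0.011307 = GBP 903.91
GBP 903.91 × 1694.0 = KRW 1,531,222
Profit = KRW 1,531,222 − KRW 1,494,000

Profit: KRW 37,222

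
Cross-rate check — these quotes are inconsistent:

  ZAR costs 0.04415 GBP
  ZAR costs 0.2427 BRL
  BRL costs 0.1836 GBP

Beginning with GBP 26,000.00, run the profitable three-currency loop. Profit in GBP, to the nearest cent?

Profit: GBP 241.28

Profitable loop is GBP → ZAR → BRL → GBP:
GBP 26,000.00 ÷ 0.04415 = ZAR 588,901.47
ZAR 588,901.47 × 0.2427 = BRL 142,926.39
BRL 142,926.39 × 0.1836 = GBP 26,241.28
Profit = GBP 26,241.28 − GBP 26,000.00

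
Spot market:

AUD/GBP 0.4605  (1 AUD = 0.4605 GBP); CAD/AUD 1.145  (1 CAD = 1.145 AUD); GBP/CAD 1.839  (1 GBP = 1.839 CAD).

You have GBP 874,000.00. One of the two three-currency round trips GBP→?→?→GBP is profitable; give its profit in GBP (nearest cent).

Profitable loop is GBP → AUD → CAD → GBP:
GBP 874,000.00 ÷ 0.4605 = AUD 1,897,937.02
AUD 1,897,937.02 ÷ 1.145 = CAD 1,657,586.92
CAD 1,657,586.92 ÷ 1.839 = GBP 901,352.32
Profit = GBP 901,352.32 − GBP 874,000.00

Profit: GBP 27,352.32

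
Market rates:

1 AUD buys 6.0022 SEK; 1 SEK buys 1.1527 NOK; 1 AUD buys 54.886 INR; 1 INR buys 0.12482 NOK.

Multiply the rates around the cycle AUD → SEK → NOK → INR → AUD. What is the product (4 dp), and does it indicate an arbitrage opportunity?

1.0099 (arbitrage exists)

Around AUD → SEK → NOK → INR → AUD: 1 × 6.0022 × 1.1527 ÷ 0.12482 ÷ 54.886 = 1.009906
Product > 1; profitable direction is AUD → SEK → NOK → INR → AUD.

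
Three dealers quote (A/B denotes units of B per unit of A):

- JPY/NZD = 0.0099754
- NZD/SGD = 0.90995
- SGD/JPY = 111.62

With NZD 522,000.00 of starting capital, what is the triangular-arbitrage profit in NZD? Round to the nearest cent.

Profit: NZD 6,883.93

Profitable loop is NZD → SGD → JPY → NZD:
NZD 522,000.00 × 0.90995 = SGD 474,993.90
SGD 474,993.90 × 111.62 = JPY 53,018,819
JPY 53,018,819 × 0.0099754 = NZD 528,883.93
Profit = NZD 528,883.93 − NZD 522,000.00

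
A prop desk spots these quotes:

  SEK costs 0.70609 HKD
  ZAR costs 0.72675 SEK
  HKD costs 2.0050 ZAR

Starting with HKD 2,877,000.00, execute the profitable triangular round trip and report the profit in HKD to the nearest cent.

Profitable loop is HKD → ZAR → SEK → HKD:
HKD 2,877,000.00 × 2.0050 = ZAR 5,768,385.00
ZAR 5,768,385.00 × 0.72675 = SEK 4,192,173.80
SEK 4,192,173.80 × 0.70609 = HKD 2,960,052.00
Profit = HKD 2,960,052.00 − HKD 2,877,000.00

Profit: HKD 83,052.00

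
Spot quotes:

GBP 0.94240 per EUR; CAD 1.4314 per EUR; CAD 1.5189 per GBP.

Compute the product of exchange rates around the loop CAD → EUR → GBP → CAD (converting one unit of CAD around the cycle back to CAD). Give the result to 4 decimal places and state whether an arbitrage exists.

Around CAD → EUR → GBP → CAD: 1 ÷ 1.4314 × 0.94240 × 1.5189 = 1.000008
Product ≈ 1 (deviation 0.001%, within rounding noise).

1.0000 (no arbitrage)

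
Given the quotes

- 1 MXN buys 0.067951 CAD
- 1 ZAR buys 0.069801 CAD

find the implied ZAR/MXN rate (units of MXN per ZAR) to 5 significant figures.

ZAR/MXN = 1.0272

1 ZAR × 0.069801 = 0.069801 CAD
0.069801 CAD ÷ 0.067951 = 1.02723 MXN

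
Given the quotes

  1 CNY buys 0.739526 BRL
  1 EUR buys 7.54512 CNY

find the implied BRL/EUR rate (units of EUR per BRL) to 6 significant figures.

1 BRL ÷ 0.739526 = 1.35222 CNY
1.35222 CNY ÷ 7.54512 = 0.179217 EUR

BRL/EUR = 0.179217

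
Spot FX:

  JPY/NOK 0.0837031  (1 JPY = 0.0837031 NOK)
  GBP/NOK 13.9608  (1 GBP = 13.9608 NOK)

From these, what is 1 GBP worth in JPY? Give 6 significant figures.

1 GBP × 13.9608 = 13.9608 NOK
13.9608 NOK ÷ 0.0837031 = 166.79 JPY

GBP/JPY = 166.790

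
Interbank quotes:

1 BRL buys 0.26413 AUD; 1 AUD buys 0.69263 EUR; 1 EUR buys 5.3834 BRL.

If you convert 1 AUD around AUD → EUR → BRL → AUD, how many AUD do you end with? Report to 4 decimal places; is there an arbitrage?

Around AUD → EUR → BRL → AUD: 1 × 0.69263 × 5.3834 × 0.26413 = 0.984863
Product < 1; profitable direction is AUD → BRL → EUR → AUD.

0.9849 (arbitrage exists)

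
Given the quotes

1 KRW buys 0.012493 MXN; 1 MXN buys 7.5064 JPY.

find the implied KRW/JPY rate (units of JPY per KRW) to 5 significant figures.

KRW/JPY = 0.093777

1 KRW × 0.012493 = 0.012493 MXN
0.012493 MXN × 7.5064 = 0.0937775 JPY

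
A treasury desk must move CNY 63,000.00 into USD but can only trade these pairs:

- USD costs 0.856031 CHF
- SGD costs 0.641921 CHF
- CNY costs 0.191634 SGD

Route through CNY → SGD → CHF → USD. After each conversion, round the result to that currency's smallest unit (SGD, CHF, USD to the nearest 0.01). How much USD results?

CNY 63,000.00 × 0.191634 = SGD 12,072.94
SGD 12,072.94 × 0.641921 = CHF 7,749.87
CHF 7,749.87 ÷ 0.856031 = USD 9,053.26

USD 9,053.26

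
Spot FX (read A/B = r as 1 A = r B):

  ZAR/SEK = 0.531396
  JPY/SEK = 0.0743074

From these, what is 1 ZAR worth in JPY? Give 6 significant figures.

1 ZAR × 0.531396 = 0.531396 SEK
0.531396 SEK ÷ 0.0743074 = 7.15132 JPY

ZAR/JPY = 7.15132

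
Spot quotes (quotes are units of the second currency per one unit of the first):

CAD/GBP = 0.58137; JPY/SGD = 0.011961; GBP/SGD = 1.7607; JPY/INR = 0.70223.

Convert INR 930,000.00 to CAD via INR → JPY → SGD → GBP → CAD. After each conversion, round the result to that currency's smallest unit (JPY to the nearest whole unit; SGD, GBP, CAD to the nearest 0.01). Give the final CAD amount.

CAD 15,475.08

INR 930,000.00 ÷ 0.70223 = JPY 1,324,352
JPY 1,324,352 × 0.011961 = SGD 15,840.57
SGD 15,840.57 ÷ 1.7607 = GBP 8,996.75
GBP 8,996.75 ÷ 0.58137 = CAD 15,475.08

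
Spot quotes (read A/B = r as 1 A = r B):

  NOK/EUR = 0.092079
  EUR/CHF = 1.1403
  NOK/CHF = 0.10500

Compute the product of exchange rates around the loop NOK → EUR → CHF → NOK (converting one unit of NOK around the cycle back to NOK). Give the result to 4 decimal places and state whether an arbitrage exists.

1.0000 (no arbitrage)

Around NOK → EUR → CHF → NOK: 1 × 0.092079 × 1.1403 ÷ 0.10500 = 0.999978
Product ≈ 1 (deviation 0.002%, within rounding noise).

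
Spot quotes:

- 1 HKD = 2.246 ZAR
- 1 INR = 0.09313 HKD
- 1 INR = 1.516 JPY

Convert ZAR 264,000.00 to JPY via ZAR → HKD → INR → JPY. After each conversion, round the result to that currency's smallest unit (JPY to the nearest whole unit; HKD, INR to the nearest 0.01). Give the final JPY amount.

ZAR 264,000.00 ÷ 2.246 = HKD 117,542.30
HKD 117,542.30 ÷ 0.09313 = INR 1,262,131.43
INR 1,262,131.43 × 1.516 = JPY 1,913,391

JPY 1,913,391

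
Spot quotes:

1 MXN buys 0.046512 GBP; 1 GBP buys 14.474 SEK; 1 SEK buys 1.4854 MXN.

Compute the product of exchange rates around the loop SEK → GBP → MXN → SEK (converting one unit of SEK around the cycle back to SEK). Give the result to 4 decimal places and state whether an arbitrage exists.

Around SEK → GBP → MXN → SEK: 1 ÷ 14.474 ÷ 0.046512 ÷ 1.4854 = 1.000007
Product ≈ 1 (deviation 0.001%, within rounding noise).

1.0000 (no arbitrage)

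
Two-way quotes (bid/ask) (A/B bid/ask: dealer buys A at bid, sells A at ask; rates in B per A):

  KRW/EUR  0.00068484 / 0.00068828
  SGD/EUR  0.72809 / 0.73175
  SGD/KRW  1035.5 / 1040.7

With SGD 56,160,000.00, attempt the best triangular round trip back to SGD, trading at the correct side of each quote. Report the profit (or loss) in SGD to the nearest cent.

Best loop SGD → EUR → KRW → SGD:
SGD 56,160,000.00 × 0.72809 (sell SGD at bid) = EUR 40,889,534.40
EUR 40,889,534.40 ÷ 0.00068828 (buy KRW at ask) = KRW 59,408,285,000
KRW 59,408,285,000 ÷ 1040.7 (buy SGD at ask) = SGD 57,084,928.41

Net profit: SGD 924,928.41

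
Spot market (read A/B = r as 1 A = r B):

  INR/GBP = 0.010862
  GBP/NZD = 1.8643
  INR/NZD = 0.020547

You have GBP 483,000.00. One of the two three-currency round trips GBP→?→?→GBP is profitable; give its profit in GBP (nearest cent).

Profit: GBP 7,083.36

Profitable loop is GBP → INR → NZD → GBP:
GBP 483,000.00 ÷ 0.010862 = INR 44,466,949.00
INR 44,466,949.00 × 0.020547 = NZD 913,662.40
NZD 913,662.40 ÷ 1.8643 = GBP 490,083.36
Profit = GBP 490,083.36 − GBP 483,000.00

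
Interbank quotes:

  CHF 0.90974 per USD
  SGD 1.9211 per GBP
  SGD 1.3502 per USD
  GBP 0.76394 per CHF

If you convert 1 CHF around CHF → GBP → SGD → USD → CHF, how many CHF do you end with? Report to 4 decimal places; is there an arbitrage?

0.9888 (arbitrage exists)

Around CHF → GBP → SGD → USD → CHF: 1 × 0.76394 × 1.9211 ÷ 1.3502 × 0.90974 = 0.988845
Product < 1; profitable direction is CHF → USD → SGD → GBP → CHF.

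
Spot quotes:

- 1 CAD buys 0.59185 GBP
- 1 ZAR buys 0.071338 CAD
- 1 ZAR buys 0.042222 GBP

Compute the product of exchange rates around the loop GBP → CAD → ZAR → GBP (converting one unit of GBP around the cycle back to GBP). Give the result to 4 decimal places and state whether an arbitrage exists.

Around GBP → CAD → ZAR → GBP: 1 ÷ 0.59185 ÷ 0.071338 × 0.042222 = 1.000014
Product ≈ 1 (deviation 0.001%, within rounding noise).

1.0000 (no arbitrage)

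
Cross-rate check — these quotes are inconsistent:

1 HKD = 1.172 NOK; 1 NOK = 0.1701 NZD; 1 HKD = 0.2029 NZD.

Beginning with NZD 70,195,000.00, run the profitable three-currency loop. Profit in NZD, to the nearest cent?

Profitable loop is NZD → NOK → HKD → NZD:
NZD 70,195,000.00 ÷ 0.1701 = NOK 412,669,018.22
NOK 412,669,018.22 ÷ 1.172 = HKD 352,106,670.84
HKD 352,106,670.84 × 0.2029 = NZD 71,442,443.51
Profit = NZD 71,442,443.51 − NZD 70,195,000.00

Profit: NZD 1,247,443.51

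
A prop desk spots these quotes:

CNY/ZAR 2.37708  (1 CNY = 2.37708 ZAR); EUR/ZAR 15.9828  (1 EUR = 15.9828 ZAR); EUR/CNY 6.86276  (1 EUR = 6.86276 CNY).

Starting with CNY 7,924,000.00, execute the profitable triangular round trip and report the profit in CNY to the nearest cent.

Profitable loop is CNY → ZAR → EUR → CNY:
CNY 7,924,000.00 × 2.37708 = ZAR 18,835,981.92
ZAR 18,835,981.92 ÷ 15.9828 = EUR 1,178,515.77
EUR 1,178,515.77 × 6.86276 = CNY 8,087,870.92
Profit = CNY 8,087,870.92 − CNY 7,924,000.00

Profit: CNY 163,870.92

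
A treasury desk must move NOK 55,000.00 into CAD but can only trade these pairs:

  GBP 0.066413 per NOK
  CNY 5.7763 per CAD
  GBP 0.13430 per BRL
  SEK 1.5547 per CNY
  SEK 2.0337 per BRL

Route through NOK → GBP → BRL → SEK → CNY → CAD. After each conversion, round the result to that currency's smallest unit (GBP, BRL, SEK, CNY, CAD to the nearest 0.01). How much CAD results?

CAD 6,159.29

NOK 55,000.00 × 0.066413 = GBP 3,652.72
GBP 3,652.72 ÷ 0.13430 = BRL 27,198.21
BRL 27,198.21 × 2.0337 = SEK 55,313.00
SEK 55,313.00 ÷ 1.5547 = CNY 35,577.93
CNY 35,577.93 ÷ 5.7763 = CAD 6,159.29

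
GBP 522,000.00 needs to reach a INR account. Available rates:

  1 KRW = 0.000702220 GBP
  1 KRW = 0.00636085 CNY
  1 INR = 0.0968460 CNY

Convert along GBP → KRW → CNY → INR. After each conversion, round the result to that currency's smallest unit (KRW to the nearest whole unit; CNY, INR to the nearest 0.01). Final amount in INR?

GBP 522,000.00 ÷ 0.000702220 = KRW 743,356,783
KRW 743,356,783 × 0.00636085 = CNY 4,728,380.99
CNY 4,728,380.99 ÷ 0.0968460 = INR 48,823,709.70

INR 48,823,709.70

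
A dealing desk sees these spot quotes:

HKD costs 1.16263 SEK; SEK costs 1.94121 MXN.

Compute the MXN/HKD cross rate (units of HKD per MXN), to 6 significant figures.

1 MXN ÷ 1.94121 = 0.515143 SEK
0.515143 SEK ÷ 1.16263 = 0.443084 HKD

MXN/HKD = 0.443084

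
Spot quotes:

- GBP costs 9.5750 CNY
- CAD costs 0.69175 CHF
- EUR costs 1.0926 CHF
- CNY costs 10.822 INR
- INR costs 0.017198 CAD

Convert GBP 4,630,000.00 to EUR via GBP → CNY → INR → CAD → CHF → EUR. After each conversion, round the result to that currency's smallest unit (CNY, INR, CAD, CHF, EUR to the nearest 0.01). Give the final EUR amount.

EUR 5,223,880.33

GBP 4,630,000.00 × 9.5750 = CNY 44,332,250.00
CNY 44,332,250.00 × 10.822 = INR 479,763,609.50
INR 479,763,609.50 × 0.017198 = CAD 8,250,974.56
CAD 8,250,974.56 × 0.69175 = CHF 5,707,611.65
CHF 5,707,611.65 ÷ 1.0926 = EUR 5,223,880.33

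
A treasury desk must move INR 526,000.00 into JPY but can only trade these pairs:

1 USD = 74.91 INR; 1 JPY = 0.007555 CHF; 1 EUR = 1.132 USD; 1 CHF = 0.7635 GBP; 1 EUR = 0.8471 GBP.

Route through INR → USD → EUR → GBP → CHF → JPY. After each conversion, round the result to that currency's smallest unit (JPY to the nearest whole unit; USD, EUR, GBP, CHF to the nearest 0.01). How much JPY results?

JPY 910,942

INR 526,000.00 ÷ 74.91 = USD 7,021.76
USD 7,021.76 ÷ 1.132 = EUR 6,202.97
EUR 6,202.97 × 0.8471 = GBP 5,254.54
GBP 5,254.54 ÷ 0.7635 = CHF 6,882.17
CHF 6,882.17 ÷ 0.007555 = JPY 910,942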